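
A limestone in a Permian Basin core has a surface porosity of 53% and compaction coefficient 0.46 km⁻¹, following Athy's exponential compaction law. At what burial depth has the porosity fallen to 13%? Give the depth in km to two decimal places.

Invert Athy's law: Z = ln(phi₀/phi) / β
Z = ln(0.53/0.13) / 0.46 = ln(4.077) / 0.46 = 1.4053 / 0.46 = 3.055 km

3.06 km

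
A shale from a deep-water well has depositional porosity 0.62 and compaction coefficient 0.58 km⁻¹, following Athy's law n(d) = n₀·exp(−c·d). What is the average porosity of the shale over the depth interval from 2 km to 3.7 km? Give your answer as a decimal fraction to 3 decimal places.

⟨n⟩ = (1/(d₂−d₁)) ∫ n₀ e^(−cd) dd = n₀·(e^(−c·d₁) − e^(−c·d₂)) / (c·(d₂−d₁))
e^(−0.58×2) = 0.3135; e^(−0.58×3.7) = 0.1170
⟨n⟩ = 0.62 × (0.3135 − 0.1170) / (0.58 × 1.7) = 0.62 × 0.1993 = 0.1236

0.124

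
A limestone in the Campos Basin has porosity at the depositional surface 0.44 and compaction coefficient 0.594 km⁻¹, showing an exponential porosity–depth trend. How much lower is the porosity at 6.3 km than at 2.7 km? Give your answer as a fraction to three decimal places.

phi(2.7) = 0.44·e^(−0.594×2.7) = 0.0885
phi(6.3) = 0.44·e^(−0.594×6.3) = 0.0104
Δphi = 0.0885 − 0.0104 = 0.0781

0.078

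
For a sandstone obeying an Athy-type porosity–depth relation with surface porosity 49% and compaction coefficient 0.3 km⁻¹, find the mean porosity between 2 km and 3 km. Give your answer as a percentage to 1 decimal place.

⟨n⟩ = (1/(Z₂−Z₁)) ∫ n₀ e^(−kZ) dZ = n₀·(e^(−k·Z₁) − e^(−k·Z₂)) / (k·(Z₂−Z₁))
e^(−0.3×2) = 0.5488; e^(−0.3×3) = 0.4066
⟨n⟩ = 0.49 × (0.5488 − 0.4066) / (0.3 × 1) = 0.49 × 0.4741 = 0.2323

23.2%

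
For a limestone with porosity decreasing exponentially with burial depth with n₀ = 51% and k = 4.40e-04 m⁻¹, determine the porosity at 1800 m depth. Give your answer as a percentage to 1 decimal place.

23.1%

Working in km (1 km = 1000 m; k in km⁻¹ = k in m⁻¹ × 1000):
n = n₀·exp(−k·z) = 0.51 × exp(−0.44 × 1.8) = 0.51 × exp(−0.792)
  = 0.51 × 0.4529 = 0.2310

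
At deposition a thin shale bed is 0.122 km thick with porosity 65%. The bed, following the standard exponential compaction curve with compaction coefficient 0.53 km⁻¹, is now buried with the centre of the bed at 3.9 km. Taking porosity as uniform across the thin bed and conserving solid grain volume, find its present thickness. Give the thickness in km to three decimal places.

0.047 km

Porosity at 3.9 km: φ = 0.65·exp(−0.53×3.9) = 0.0823
Solid-volume conservation: h(1−φ) = h₀(1−φ₀) ⇒ h = h₀·(1−φ₀)/(1−φ)
h = 0.122 × (1 − 0.65)/(1 − 0.0823) = 0.122 × 0.3814 = 0.0465 km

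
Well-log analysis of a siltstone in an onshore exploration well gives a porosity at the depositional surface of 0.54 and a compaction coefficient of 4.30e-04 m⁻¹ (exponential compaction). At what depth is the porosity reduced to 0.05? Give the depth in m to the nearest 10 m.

5530 m

Working in km (1 km = 1000 m; c in km⁻¹ = c in m⁻¹ × 1000):
Invert Athy's law: Z = ln(phi₀/phi) / c
Z = ln(0.54/0.05) / 0.43 = ln(10.8) / 0.43 = 2.3795 / 0.43 = 5.534 km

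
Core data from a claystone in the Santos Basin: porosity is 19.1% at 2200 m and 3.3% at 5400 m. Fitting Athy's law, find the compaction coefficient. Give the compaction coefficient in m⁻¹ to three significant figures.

0.000549 m⁻¹

Working in km (1 km = 1000 m; c in km⁻¹ = c in m⁻¹ × 1000):
Athy: φ(Z) = φ₀ e^(−cZ) ⇒ φ₁/φ₂ = e^{c(Z₂−Z₁)} ⇒ c = ln(φ₁/φ₂)/(Z₂−Z₁)
c = ln(0.191/0.033) / (5.4 − 2.2) = ln(5.788) / 3.2 = 1.7558 / 3.2 = 0.5487 km⁻¹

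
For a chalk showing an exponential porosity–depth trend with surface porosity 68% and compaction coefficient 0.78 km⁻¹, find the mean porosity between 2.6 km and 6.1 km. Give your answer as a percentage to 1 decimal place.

3.1%

⟨n⟩ = (1/(z₂−z₁)) ∫ n₀ e^(−kz) dz = n₀·(e^(−k·z₁) − e^(−k·z₂)) / (k·(z₂−z₁))
e^(−0.78×2.6) = 0.1316; e^(−0.78×6.1) = 0.0086
⟨n⟩ = 0.68 × (0.1316 − 0.0086) / (0.78 × 3.5) = 0.68 × 0.0451 = 0.0306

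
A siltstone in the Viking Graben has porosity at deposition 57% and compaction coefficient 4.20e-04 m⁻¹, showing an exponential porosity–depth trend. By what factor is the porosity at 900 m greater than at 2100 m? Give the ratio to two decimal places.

Working in km (1 km = 1000 m; k in km⁻¹ = k in m⁻¹ × 1000):
n(Z₁)/n(Z₂) = e^(−k·Z₁)/e^(−k·Z₂) = e^{k(Z₂−Z₁)}
= exp(0.42 × 1.2) = exp(0.504) = 1.6553

1.66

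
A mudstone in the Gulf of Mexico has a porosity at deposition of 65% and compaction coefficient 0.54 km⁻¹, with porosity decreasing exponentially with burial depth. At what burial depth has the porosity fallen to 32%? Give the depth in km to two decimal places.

1.31 km

Invert Athy's law: Z = ln(phi₀/phi) / β
Z = ln(0.65/0.32) / 0.54 = ln(2.031) / 0.54 = 0.7087 / 0.54 = 1.312 km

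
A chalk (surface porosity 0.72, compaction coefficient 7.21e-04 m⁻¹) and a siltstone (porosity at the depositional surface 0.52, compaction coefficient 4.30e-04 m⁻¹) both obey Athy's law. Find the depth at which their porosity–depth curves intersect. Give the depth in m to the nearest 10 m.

1120 m

Working in km (1 km = 1000 m; k in km⁻¹ = k in m⁻¹ × 1000):
Set phi₀ₐ e^(−kₐZ) = phi₀ᵦ e^(−kᵦZ) ⇒ ln(phi₀ₐ/phi₀ᵦ) = (kₐ − kᵦ)·Z
Z = ln(0.72/0.52) / (0.721 − 0.43) = 0.3254 / 0.291 = 1.118 km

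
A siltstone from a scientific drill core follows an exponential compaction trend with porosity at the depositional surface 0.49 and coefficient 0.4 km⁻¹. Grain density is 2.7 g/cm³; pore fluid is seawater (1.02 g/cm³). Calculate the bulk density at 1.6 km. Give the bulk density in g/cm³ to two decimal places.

2.27 g/cm³

Porosity at depth: φ = 0.49·exp(−0.4×1.6) = 0.49×0.5273 = 0.2584
Bulk density: ρ_b = (1−φ)ρ_g + φ·ρ_f = 0.7416×2.7 + 0.2584×1.02
       = 2.002 + 0.264 = 2.266 g/cm³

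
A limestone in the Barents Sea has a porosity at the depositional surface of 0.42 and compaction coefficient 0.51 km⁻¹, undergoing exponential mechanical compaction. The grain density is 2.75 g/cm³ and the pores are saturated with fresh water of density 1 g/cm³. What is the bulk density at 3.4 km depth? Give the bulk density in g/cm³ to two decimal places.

2.62 g/cm³

Porosity at depth: φ = 0.42·exp(−0.51×3.4) = 0.42×0.1766 = 0.0742
Bulk density: ρ_b = (1−φ)ρ_g + φ·ρ_f = 0.9258×2.75 + 0.0742×1
       = 2.546 + 0.074 = 2.620 g/cm³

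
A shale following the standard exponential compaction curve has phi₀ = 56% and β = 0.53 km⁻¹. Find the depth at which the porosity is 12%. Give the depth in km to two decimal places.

Invert Athy's law: Z = ln(phi₀/phi) / β
Z = ln(0.56/0.12) / 0.53 = ln(4.667) / 0.53 = 1.5404 / 0.53 = 2.907 km

2.91 km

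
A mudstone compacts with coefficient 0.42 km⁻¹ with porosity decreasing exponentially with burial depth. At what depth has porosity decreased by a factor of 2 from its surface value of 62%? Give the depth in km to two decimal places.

n/n₀ = 1/2 ⇒ exp(−c·z) = 1/2 ⇒ z = ln(2) / c
z = 0.6931 / 0.42 = 1.650 km

1.65 km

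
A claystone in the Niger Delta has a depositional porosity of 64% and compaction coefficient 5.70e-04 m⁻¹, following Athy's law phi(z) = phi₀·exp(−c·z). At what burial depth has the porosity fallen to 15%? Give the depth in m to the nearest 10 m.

Working in km (1 km = 1000 m; c in km⁻¹ = c in m⁻¹ × 1000):
Invert Athy's law: z = ln(phi₀/phi) / c
z = ln(0.64/0.15) / 0.57 = ln(4.267) / 0.57 = 1.4508 / 0.57 = 2.545 km

2550 m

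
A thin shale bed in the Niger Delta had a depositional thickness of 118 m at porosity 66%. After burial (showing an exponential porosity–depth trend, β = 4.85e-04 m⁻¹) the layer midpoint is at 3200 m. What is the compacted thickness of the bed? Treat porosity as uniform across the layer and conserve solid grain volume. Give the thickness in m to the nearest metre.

Working in km (1 km = 1000 m; β in km⁻¹ = β in m⁻¹ × 1000):
Porosity at 3.2 km: n = 0.66·exp(−0.485×3.2) = 0.1398
Solid-volume conservation: h(1−n) = h₀(1−n₀) ⇒ h = h₀·(1−n₀)/(1−n)
h = 0.118 × (1 − 0.66)/(1 − 0.1398) = 0.118 × 0.3953 = 0.0466 km

47 m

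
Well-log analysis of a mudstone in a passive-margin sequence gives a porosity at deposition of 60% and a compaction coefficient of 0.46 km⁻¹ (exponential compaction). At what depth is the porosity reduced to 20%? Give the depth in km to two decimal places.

2.39 km

Invert Athy's law: d = ln(phi₀/phi) / k
d = ln(0.6/0.2) / 0.46 = ln(3) / 0.46 = 1.0986 / 0.46 = 2.388 km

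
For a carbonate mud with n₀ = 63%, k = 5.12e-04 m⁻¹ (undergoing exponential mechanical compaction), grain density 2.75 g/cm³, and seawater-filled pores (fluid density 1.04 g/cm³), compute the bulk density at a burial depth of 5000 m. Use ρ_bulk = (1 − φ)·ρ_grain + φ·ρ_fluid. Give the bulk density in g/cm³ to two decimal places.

Working in km (1 km = 1000 m; k in km⁻¹ = k in m⁻¹ × 1000):
Porosity at depth: n = 0.63·exp(−0.512×5) = 0.63×0.0773 = 0.0487
Bulk density: ρ_b = (1−n)ρ_g + n·ρ_f = 0.9513×2.75 + 0.0487×1.04
       = 2.616 + 0.051 = 2.667 g/cm³

2.67 g/cm³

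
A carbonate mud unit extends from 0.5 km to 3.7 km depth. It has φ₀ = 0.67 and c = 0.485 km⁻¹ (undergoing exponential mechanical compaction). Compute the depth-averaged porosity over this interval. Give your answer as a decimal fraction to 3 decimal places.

0.267

⟨φ⟩ = (1/(z₂−z₁)) ∫ φ₀ e^(−cz) dz = φ₀·(e^(−c·z₁) − e^(−c·z₂)) / (c·(z₂−z₁))
e^(−0.485×0.5) = 0.7847; e^(−0.485×3.7) = 0.1662
⟨φ⟩ = 0.67 × (0.7847 − 0.1662) / (0.485 × 3.2) = 0.67 × 0.3985 = 0.2670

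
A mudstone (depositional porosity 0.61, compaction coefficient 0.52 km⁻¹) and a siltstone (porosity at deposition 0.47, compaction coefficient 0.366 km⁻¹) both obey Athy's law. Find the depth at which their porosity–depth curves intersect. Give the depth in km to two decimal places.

1.69 km

Set n₀ₐ e^(−cₐZ) = n₀ᵦ e^(−cᵦZ) ⇒ ln(n₀ₐ/n₀ᵦ) = (cₐ − cᵦ)·Z
Z = ln(0.61/0.47) / (0.52 − 0.366) = 0.2607 / 0.154 = 1.693 km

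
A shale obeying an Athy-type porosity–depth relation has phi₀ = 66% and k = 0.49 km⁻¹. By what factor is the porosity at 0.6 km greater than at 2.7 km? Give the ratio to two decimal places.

phi(Z₁)/phi(Z₂) = e^(−k·Z₁)/e^(−k·Z₂) = e^{k(Z₂−Z₁)}
= exp(0.49 × 2.1) = exp(1.029) = 2.7983

2.80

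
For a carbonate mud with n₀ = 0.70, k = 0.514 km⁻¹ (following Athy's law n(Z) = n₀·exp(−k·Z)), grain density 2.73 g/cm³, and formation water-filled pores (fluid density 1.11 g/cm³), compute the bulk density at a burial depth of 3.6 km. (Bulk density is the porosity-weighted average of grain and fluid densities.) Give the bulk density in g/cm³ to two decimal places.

Porosity at depth: n = 0.7·exp(−0.514×3.6) = 0.7×0.1572 = 0.1100
Bulk density: ρ_b = (1−n)ρ_g + n·ρ_f = 0.8900×2.73 + 0.1100×1.11
       = 2.430 + 0.122 = 2.552 g/cm³

2.55 g/cm³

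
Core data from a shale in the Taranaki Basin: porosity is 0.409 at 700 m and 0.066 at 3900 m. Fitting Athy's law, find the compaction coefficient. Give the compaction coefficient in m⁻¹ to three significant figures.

0.000570 m⁻¹

Working in km (1 km = 1000 m; k in km⁻¹ = k in m⁻¹ × 1000):
Athy: n(z) = n₀ e^(−kz) ⇒ n₁/n₂ = e^{k(z₂−z₁)} ⇒ k = ln(n₁/n₂)/(z₂−z₁)
k = ln(0.409/0.066) / (3.9 − 0.7) = ln(6.197) / 3.2 = 1.8241 / 3.2 = 0.57 km⁻¹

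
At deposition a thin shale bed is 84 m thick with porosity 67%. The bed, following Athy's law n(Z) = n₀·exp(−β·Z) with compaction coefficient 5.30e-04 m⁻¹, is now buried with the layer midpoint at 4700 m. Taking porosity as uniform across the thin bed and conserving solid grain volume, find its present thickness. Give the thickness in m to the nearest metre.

29 m

Working in km (1 km = 1000 m; β in km⁻¹ = β in m⁻¹ × 1000):
Porosity at 4.7 km: n = 0.67·exp(−0.53×4.7) = 0.0555
Solid-volume conservation: h(1−n) = h₀(1−n₀) ⇒ h = h₀·(1−n₀)/(1−n)
h = 0.084 × (1 − 0.67)/(1 − 0.0555) = 0.084 × 0.3494 = 0.0293 km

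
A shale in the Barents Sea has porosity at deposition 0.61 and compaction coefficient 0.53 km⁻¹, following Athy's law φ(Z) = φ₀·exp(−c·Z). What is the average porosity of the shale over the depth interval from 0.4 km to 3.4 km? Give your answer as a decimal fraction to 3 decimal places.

0.247

⟨φ⟩ = (1/(Z₂−Z₁)) ∫ φ₀ e^(−cZ) dZ = φ₀·(e^(−c·Z₁) − e^(−c·Z₂)) / (c·(Z₂−Z₁))
e^(−0.53×0.4) = 0.8090; e^(−0.53×3.4) = 0.1650
⟨φ⟩ = 0.61 × (0.8090 − 0.1650) / (0.53 × 3) = 0.61 × 0.4050 = 0.2471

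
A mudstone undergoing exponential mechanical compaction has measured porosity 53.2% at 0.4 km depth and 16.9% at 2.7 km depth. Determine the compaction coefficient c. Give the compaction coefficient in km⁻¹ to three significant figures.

0.499 km⁻¹

Athy: phi(Z) = phi₀ e^(−cZ) ⇒ phi₁/phi₂ = e^{c(Z₂−Z₁)} ⇒ c = ln(phi₁/phi₂)/(Z₂−Z₁)
c = ln(0.532/0.169) / (2.7 − 0.4) = ln(3.148) / 2.3 = 1.1467 / 2.3 = 0.4986 km⁻¹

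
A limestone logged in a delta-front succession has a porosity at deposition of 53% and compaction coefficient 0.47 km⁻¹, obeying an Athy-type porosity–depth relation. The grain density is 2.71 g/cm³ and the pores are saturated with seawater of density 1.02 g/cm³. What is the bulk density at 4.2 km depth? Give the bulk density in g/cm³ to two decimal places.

2.59 g/cm³

Porosity at depth: φ = 0.53·exp(−0.47×4.2) = 0.53×0.1389 = 0.0736
Bulk density: ρ_b = (1−φ)ρ_g + φ·ρ_f = 0.9264×2.71 + 0.0736×1.02
       = 2.510 + 0.075 = 2.586 g/cm³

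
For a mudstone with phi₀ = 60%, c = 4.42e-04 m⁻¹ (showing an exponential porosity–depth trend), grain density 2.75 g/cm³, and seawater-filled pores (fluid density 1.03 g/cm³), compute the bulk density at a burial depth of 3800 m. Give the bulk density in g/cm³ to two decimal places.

2.56 g/cm³

Working in km (1 km = 1000 m; c in km⁻¹ = c in m⁻¹ × 1000):
Porosity at depth: phi = 0.6·exp(−0.442×3.8) = 0.6×0.1864 = 0.1119
Bulk density: ρ_b = (1−phi)ρ_g + phi·ρ_f = 0.8881×2.75 + 0.1119×1.03
       = 2.442 + 0.115 = 2.558 g/cm³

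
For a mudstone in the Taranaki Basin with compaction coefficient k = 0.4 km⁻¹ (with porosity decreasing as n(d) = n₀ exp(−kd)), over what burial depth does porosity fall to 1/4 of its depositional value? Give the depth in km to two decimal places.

3.47 km

n/n₀ = 1/4 ⇒ exp(−k·d) = 1/4 ⇒ d = ln(4) / k
d = 1.3863 / 0.4 = 3.466 km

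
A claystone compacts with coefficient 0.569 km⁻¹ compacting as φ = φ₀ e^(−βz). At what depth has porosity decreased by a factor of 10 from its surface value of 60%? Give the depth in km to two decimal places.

4.05 km

φ/φ₀ = 1/10 ⇒ exp(−β·z) = 1/10 ⇒ z = ln(10) / β
z = 2.3026 / 0.569 = 4.047 km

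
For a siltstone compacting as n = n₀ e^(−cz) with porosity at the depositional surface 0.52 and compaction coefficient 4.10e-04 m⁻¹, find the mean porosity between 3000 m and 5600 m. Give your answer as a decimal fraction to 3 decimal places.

0.093

Working in km (1 km = 1000 m; c in km⁻¹ = c in m⁻¹ × 1000):
⟨n⟩ = (1/(z₂−z₁)) ∫ n₀ e^(−cz) dz = n₀·(e^(−c·z₁) − e^(−c·z₂)) / (c·(z₂−z₁))
e^(−0.41×3) = 0.2923; e^(−0.41×5.6) = 0.1007
⟨n⟩ = 0.52 × (0.2923 − 0.1007) / (0.41 × 2.6) = 0.52 × 0.1798 = 0.0935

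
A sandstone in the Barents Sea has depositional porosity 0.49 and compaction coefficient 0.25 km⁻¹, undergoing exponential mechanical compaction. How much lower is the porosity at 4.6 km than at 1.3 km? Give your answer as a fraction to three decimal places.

phi(1.3) = 0.49·e^(−0.25×1.3) = 0.3540
phi(4.6) = 0.49·e^(−0.25×4.6) = 0.1552
Δphi = 0.3540 − 0.1552 = 0.1989

0.199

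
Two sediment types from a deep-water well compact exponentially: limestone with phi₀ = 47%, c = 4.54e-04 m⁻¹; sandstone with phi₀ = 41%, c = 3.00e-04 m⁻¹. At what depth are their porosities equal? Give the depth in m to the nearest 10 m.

Working in km (1 km = 1000 m; c in km⁻¹ = c in m⁻¹ × 1000):
Set phi₀ₐ e^(−cₐZ) = phi₀ᵦ e^(−cᵦZ) ⇒ ln(phi₀ₐ/phi₀ᵦ) = (cₐ − cᵦ)·Z
Z = ln(0.47/0.41) / (0.454 − 0.3) = 0.1366 / 0.154 = 0.887 km

890 m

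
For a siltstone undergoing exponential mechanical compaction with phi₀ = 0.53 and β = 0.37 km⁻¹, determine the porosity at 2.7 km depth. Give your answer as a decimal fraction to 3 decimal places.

0.195

phi = phi₀·exp(−β·d) = 0.53 × exp(−0.37 × 2.7) = 0.53 × exp(−0.999)
  = 0.53 × 0.3682 = 0.1952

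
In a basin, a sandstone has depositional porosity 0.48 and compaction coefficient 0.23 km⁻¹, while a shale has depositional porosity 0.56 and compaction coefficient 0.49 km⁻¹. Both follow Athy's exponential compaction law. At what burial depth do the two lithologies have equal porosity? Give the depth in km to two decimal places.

0.59 km

Set φ₀ₐ e^(−βₐz) = φ₀ᵦ e^(−βᵦz) ⇒ ln(φ₀ₐ/φ₀ᵦ) = (βₐ − βᵦ)·z
z = ln(0.48/0.56) / (0.23 − 0.49) = -0.1542 / -0.26 = 0.593 km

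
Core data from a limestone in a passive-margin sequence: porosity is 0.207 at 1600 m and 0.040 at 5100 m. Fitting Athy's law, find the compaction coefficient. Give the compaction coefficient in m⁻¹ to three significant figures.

Working in km (1 km = 1000 m; c in km⁻¹ = c in m⁻¹ × 1000):
Athy: φ(z) = φ₀ e^(−cz) ⇒ φ₁/φ₂ = e^{c(z₂−z₁)} ⇒ c = ln(φ₁/φ₂)/(z₂−z₁)
c = ln(0.207/0.04) / (5.1 − 1.6) = ln(5.175) / 3.5 = 1.6438 / 3.5 = 0.4697 km⁻¹

0.000470 m⁻¹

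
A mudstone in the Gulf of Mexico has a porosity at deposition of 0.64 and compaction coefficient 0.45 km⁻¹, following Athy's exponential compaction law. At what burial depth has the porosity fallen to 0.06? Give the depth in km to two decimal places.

5.26 km

Invert Athy's law: d = ln(phi₀/phi) / c
d = ln(0.64/0.06) / 0.45 = ln(10.67) / 0.45 = 2.3671 / 0.45 = 5.260 km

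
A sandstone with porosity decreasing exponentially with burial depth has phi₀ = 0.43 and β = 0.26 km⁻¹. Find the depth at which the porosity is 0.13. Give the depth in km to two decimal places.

Invert Athy's law: Z = ln(phi₀/phi) / β
Z = ln(0.43/0.13) / 0.26 = ln(3.308) / 0.26 = 1.1963 / 0.26 = 4.601 km

4.60 km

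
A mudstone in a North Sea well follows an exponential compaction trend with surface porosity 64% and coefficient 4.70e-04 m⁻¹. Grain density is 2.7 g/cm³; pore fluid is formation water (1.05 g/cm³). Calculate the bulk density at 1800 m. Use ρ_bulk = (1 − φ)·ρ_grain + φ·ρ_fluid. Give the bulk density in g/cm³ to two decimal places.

Working in km (1 km = 1000 m; c in km⁻¹ = c in m⁻¹ × 1000):
Porosity at depth: n = 0.64·exp(−0.47×1.8) = 0.64×0.4291 = 0.2746
Bulk density: ρ_b = (1−n)ρ_g + n·ρ_f = 0.7254×2.7 + 0.2746×1.05
       = 1.958 + 0.288 = 2.247 g/cm³

2.25 g/cm³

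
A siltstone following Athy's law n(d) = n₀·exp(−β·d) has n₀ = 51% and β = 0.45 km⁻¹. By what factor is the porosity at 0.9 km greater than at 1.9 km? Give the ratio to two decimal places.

n(d₁)/n(d₂) = e^(−β·d₁)/e^(−β·d₂) = e^{β(d₂−d₁)}
= exp(0.45 × 1) = exp(0.45) = 1.5683

1.57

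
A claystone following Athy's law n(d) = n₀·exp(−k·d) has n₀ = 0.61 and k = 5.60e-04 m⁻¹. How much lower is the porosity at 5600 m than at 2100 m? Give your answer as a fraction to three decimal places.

Working in km (1 km = 1000 m; k in km⁻¹ = k in m⁻¹ × 1000):
n(2.1) = 0.61·e^(−0.56×2.1) = 0.1882
n(5.6) = 0.61·e^(−0.56×5.6) = 0.0265
Δn = 0.1882 − 0.0265 = 0.1617

0.162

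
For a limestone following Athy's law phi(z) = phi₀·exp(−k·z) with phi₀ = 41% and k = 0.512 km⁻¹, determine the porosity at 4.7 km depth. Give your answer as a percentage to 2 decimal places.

phi = phi₀·exp(−k·z) = 0.41 × exp(−0.512 × 4.7) = 0.41 × exp(−2.406)
  = 0.41 × 0.0901 = 0.0370

3.70%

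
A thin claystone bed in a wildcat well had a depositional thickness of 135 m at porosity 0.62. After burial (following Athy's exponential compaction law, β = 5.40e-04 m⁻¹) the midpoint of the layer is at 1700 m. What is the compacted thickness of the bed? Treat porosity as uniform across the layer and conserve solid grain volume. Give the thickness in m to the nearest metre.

68 m

Working in km (1 km = 1000 m; β in km⁻¹ = β in m⁻¹ × 1000):
Porosity at 1.7 km: n = 0.62·exp(−0.54×1.7) = 0.2476
Solid-volume conservation: h(1−n) = h₀(1−n₀) ⇒ h = h₀·(1−n₀)/(1−n)
h = 0.135 × (1 − 0.62)/(1 − 0.2476) = 0.135 × 0.5050 = 0.0682 km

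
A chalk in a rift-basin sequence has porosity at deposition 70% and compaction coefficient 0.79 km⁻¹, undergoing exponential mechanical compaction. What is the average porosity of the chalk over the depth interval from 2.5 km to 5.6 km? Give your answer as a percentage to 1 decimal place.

⟨phi⟩ = (1/(z₂−z₁)) ∫ phi₀ e^(−βz) dz = phi₀·(e^(−β·z₁) − e^(−β·z₂)) / (β·(z₂−z₁))
e^(−0.79×2.5) = 0.1388; e^(−0.79×5.6) = 0.0120
⟨phi⟩ = 0.7 × (0.1388 − 0.0120) / (0.79 × 3.1) = 0.7 × 0.0518 = 0.0362

3.6%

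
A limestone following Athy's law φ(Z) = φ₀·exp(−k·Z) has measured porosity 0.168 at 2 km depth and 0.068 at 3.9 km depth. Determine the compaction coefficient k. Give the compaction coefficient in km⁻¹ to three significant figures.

Athy: φ(Z) = φ₀ e^(−kZ) ⇒ φ₁/φ₂ = e^{k(Z₂−Z₁)} ⇒ k = ln(φ₁/φ₂)/(Z₂−Z₁)
k = ln(0.168/0.068) / (3.9 − 2) = ln(2.471) / 1.9 = 0.9045 / 1.9 = 0.476 km⁻¹

0.476 km⁻¹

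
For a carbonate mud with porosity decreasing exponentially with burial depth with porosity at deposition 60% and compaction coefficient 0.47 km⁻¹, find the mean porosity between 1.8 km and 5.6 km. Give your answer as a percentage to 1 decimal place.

⟨phi⟩ = (1/(Z₂−Z₁)) ∫ phi₀ e^(−cZ) dZ = phi₀·(e^(−c·Z₁) − e^(−c·Z₂)) / (c·(Z₂−Z₁))
e^(−0.47×1.8) = 0.4291; e^(−0.47×5.6) = 0.0719
⟨phi⟩ = 0.6 × (0.4291 − 0.0719) / (0.47 × 3.8) = 0.6 × 0.2000 = 0.1200

12.0%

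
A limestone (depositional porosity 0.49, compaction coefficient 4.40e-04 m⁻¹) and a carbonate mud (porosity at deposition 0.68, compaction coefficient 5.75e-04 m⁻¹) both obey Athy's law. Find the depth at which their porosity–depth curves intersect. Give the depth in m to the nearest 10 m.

2430 m

Working in km (1 km = 1000 m; β in km⁻¹ = β in m⁻¹ × 1000):
Set n₀ₐ e^(−βₐd) = n₀ᵦ e^(−βᵦd) ⇒ ln(n₀ₐ/n₀ᵦ) = (βₐ − βᵦ)·d
d = ln(0.49/0.68) / (0.44 − 0.575) = -0.3277 / -0.135 = 2.427 km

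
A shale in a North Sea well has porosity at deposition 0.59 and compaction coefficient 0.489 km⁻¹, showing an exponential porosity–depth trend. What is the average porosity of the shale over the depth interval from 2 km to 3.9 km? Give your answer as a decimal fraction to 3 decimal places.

⟨phi⟩ = (1/(z₂−z₁)) ∫ phi₀ e^(−βz) dz = phi₀·(e^(−β·z₁) − e^(−β·z₂)) / (β·(z₂−z₁))
e^(−0.489×2) = 0.3761; e^(−0.489×3.9) = 0.1485
⟨phi⟩ = 0.59 × (0.3761 − 0.1485) / (0.489 × 1.9) = 0.59 × 0.2449 = 0.1445

0.145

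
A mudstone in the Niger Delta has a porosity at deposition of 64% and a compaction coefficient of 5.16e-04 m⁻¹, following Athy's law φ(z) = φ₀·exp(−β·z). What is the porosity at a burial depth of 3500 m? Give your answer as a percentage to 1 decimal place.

10.5%

Working in km (1 km = 1000 m; β in km⁻¹ = β in m⁻¹ × 1000):
φ = φ₀·exp(−β·z) = 0.64 × exp(−0.516 × 3.5) = 0.64 × exp(−1.806)
  = 0.64 × 0.1643 = 0.1052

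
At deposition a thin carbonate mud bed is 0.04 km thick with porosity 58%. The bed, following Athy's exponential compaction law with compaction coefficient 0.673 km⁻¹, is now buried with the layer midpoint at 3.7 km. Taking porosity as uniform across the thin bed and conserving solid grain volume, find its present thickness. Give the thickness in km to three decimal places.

0.018 km

Porosity at 3.7 km: φ = 0.58·exp(−0.673×3.7) = 0.0481
Solid-volume conservation: h(1−φ) = h₀(1−φ₀) ⇒ h = h₀·(1−φ₀)/(1−φ)
h = 0.04 × (1 − 0.58)/(1 − 0.0481) = 0.04 × 0.4412 = 0.0176 km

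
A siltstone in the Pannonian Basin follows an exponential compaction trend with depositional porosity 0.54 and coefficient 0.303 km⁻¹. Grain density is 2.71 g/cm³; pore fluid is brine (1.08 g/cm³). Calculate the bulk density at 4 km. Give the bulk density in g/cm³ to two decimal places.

2.45 g/cm³

Porosity at depth: phi = 0.54·exp(−0.303×4) = 0.54×0.2976 = 0.1607
Bulk density: ρ_b = (1−phi)ρ_g + phi·ρ_f = 0.8393×2.71 + 0.1607×1.08
       = 2.274 + 0.174 = 2.448 g/cm³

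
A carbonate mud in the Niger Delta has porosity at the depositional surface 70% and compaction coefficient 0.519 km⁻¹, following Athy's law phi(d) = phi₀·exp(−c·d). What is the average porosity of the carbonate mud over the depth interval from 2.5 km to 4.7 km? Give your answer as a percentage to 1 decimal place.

⟨phi⟩ = (1/(d₂−d₁)) ∫ phi₀ e^(−cd) dd = phi₀·(e^(−c·d₁) − e^(−c·d₂)) / (c·(d₂−d₁))
e^(−0.519×2.5) = 0.2732; e^(−0.519×4.7) = 0.0872
⟨phi⟩ = 0.7 × (0.2732 − 0.0872) / (0.519 × 2.2) = 0.7 × 0.1629 = 0.1140

11.4%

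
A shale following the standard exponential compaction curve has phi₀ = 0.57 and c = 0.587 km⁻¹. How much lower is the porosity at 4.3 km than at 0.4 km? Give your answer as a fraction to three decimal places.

phi(0.4) = 0.57·e^(−0.587×0.4) = 0.4507
phi(4.3) = 0.57·e^(−0.587×4.3) = 0.0457
Δphi = 0.4507 − 0.0457 = 0.4050

0.405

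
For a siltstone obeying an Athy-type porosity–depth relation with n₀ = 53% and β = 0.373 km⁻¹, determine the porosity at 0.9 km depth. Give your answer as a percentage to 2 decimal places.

n = n₀·exp(−β·z) = 0.53 × exp(−0.373 × 0.9) = 0.53 × exp(−0.3357)
  = 0.53 × 0.7148 = 0.3789

37.89%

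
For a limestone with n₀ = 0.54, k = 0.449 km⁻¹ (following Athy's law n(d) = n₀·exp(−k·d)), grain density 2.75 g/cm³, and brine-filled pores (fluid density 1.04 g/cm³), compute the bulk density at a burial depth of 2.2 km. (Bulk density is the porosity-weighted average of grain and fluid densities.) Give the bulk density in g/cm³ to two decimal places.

Porosity at depth: n = 0.54·exp(−0.449×2.2) = 0.54×0.3724 = 0.2011
Bulk density: ρ_b = (1−n)ρ_g + n·ρ_f = 0.7989×2.75 + 0.2011×1.04
       = 2.197 + 0.209 = 2.406 g/cm³

2.41 g/cm³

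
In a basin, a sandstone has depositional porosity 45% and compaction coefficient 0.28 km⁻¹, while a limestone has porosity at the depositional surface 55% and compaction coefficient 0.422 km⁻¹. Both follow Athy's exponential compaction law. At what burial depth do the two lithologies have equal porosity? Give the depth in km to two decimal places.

1.41 km

Set n₀ₐ e^(−βₐZ) = n₀ᵦ e^(−βᵦZ) ⇒ ln(n₀ₐ/n₀ᵦ) = (βₐ − βᵦ)·Z
Z = ln(0.45/0.55) / (0.28 − 0.422) = -0.2007 / -0.142 = 1.413 km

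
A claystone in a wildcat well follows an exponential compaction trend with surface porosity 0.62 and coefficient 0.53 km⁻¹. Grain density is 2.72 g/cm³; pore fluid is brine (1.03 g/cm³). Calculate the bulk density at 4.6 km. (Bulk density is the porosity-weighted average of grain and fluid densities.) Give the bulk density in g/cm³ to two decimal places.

Porosity at depth: φ = 0.62·exp(−0.53×4.6) = 0.62×0.0873 = 0.0541
Bulk density: ρ_b = (1−φ)ρ_g + φ·ρ_f = 0.9459×2.72 + 0.0541×1.03
       = 2.573 + 0.056 = 2.628 g/cm³

2.63 g/cm³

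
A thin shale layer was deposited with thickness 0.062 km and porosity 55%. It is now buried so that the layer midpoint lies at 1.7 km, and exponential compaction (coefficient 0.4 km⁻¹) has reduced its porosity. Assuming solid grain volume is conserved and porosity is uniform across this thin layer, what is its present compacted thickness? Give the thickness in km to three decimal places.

Porosity at 1.7 km: phi = 0.55·exp(−0.4×1.7) = 0.2786
Solid-volume conservation: h(1−phi) = h₀(1−phi₀) ⇒ h = h₀·(1−phi₀)/(1−phi)
h = 0.062 × (1 − 0.55)/(1 − 0.2786) = 0.062 × 0.6238 = 0.0387 km

0.039 km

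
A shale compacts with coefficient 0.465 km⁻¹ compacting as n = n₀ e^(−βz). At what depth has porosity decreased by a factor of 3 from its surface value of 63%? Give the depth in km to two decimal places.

2.36 km

n/n₀ = 1/3 ⇒ exp(−β·z) = 1/3 ⇒ z = ln(3) / β
z = 1.0986 / 0.465 = 2.363 km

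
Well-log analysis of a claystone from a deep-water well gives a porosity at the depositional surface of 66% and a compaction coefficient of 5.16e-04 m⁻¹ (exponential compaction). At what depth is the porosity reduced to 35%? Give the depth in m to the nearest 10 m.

1230 m

Working in km (1 km = 1000 m; β in km⁻¹ = β in m⁻¹ × 1000):
Invert Athy's law: d = ln(φ₀/φ) / β
d = ln(0.66/0.35) / 0.516 = ln(1.886) / 0.516 = 0.6343 / 0.516 = 1.229 km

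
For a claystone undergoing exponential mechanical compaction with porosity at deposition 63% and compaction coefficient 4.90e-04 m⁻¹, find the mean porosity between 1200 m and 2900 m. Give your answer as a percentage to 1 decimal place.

23.7%

Working in km (1 km = 1000 m; β in km⁻¹ = β in m⁻¹ × 1000):
⟨n⟩ = (1/(Z₂−Z₁)) ∫ n₀ e^(−βZ) dZ = n₀·(e^(−β·Z₁) − e^(−β·Z₂)) / (β·(Z₂−Z₁))
e^(−0.49×1.2) = 0.5554; e^(−0.49×2.9) = 0.2415
⟨n⟩ = 0.63 × (0.5554 − 0.2415) / (0.49 × 1.7) = 0.63 × 0.3769 = 0.2375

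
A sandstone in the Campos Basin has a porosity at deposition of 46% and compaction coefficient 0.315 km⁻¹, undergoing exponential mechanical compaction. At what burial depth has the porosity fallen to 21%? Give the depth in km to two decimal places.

2.49 km

Invert Athy's law: Z = ln(φ₀/φ) / β
Z = ln(0.46/0.21) / 0.315 = ln(2.19) / 0.315 = 0.7841 / 0.315 = 2.489 km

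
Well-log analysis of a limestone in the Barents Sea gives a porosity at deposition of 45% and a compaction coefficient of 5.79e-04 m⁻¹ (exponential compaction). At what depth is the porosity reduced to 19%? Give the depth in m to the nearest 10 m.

1490 m

Working in km (1 km = 1000 m; c in km⁻¹ = c in m⁻¹ × 1000):
Invert Athy's law: Z = ln(φ₀/φ) / c
Z = ln(0.45/0.19) / 0.579 = ln(2.368) / 0.579 = 0.8622 / 0.579 = 1.489 km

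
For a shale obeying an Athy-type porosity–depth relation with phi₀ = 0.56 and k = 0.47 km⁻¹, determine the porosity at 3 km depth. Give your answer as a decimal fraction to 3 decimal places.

0.137

phi = phi₀·exp(−k·Z) = 0.56 × exp(−0.47 × 3) = 0.56 × exp(−1.41)
  = 0.56 × 0.2441 = 0.1367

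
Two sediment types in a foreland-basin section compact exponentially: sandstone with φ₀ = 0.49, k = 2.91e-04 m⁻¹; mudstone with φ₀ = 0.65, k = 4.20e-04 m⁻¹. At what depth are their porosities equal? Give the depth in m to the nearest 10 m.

Working in km (1 km = 1000 m; k in km⁻¹ = k in m⁻¹ × 1000):
Set φ₀ₐ e^(−kₐz) = φ₀ᵦ e^(−kᵦz) ⇒ ln(φ₀ₐ/φ₀ᵦ) = (kₐ − kᵦ)·z
z = ln(0.49/0.65) / (0.291 − 0.42) = -0.2826 / -0.129 = 2.190 km

2190 m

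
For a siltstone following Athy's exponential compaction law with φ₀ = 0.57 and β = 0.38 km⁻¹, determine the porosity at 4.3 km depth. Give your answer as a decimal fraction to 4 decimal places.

0.1112

φ = φ₀·exp(−β·d) = 0.57 × exp(−0.38 × 4.3) = 0.57 × exp(−1.634)
  = 0.57 × 0.1951 = 0.1112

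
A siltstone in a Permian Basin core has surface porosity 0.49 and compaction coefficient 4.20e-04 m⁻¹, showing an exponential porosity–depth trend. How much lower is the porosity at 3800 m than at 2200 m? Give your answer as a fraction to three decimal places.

0.095

Working in km (1 km = 1000 m; c in km⁻¹ = c in m⁻¹ × 1000):
phi(2.2) = 0.49·e^(−0.42×2.2) = 0.1945
phi(3.8) = 0.49·e^(−0.42×3.8) = 0.0993
Δphi = 0.1945 − 0.0993 = 0.0952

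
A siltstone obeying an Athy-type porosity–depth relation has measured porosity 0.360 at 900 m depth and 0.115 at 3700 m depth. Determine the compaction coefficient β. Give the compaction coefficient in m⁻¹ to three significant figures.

0.000408 m⁻¹

Working in km (1 km = 1000 m; β in km⁻¹ = β in m⁻¹ × 1000):
Athy: φ(Z) = φ₀ e^(−βZ) ⇒ φ₁/φ₂ = e^{β(Z₂−Z₁)} ⇒ β = ln(φ₁/φ₂)/(Z₂−Z₁)
β = ln(0.36/0.115) / (3.7 − 0.9) = ln(3.13) / 2.8 = 1.1412 / 2.8 = 0.4076 km⁻¹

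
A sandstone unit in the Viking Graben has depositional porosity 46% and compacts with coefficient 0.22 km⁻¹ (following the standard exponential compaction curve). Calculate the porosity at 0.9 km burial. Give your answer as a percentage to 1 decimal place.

37.7%

φ = φ₀·exp(−k·z) = 0.46 × exp(−0.22 × 0.9) = 0.46 × exp(−0.198)
  = 0.46 × 0.8204 = 0.3774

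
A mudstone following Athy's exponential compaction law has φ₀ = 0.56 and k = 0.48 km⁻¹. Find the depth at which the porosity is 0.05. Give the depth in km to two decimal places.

5.03 km

Invert Athy's law: Z = ln(φ₀/φ) / k
Z = ln(0.56/0.05) / 0.48 = ln(11.2) / 0.48 = 2.4159 / 0.48 = 5.033 km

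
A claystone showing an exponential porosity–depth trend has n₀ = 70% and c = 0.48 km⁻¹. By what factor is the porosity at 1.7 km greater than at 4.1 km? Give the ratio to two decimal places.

3.16

n(Z₁)/n(Z₂) = e^(−c·Z₁)/e^(−c·Z₂) = e^{c(Z₂−Z₁)}
= exp(0.48 × 2.4) = exp(1.152) = 3.1645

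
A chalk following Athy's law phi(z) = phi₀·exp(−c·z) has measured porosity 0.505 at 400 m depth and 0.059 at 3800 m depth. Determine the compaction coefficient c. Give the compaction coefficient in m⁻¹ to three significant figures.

Working in km (1 km = 1000 m; c in km⁻¹ = c in m⁻¹ × 1000):
Athy: phi(z) = phi₀ e^(−cz) ⇒ phi₁/phi₂ = e^{c(z₂−z₁)} ⇒ c = ln(phi₁/phi₂)/(z₂−z₁)
c = ln(0.505/0.059) / (3.8 − 0.4) = ln(8.559) / 3.4 = 2.1470 / 3.4 = 0.6315 km⁻¹

0.000631 m⁻¹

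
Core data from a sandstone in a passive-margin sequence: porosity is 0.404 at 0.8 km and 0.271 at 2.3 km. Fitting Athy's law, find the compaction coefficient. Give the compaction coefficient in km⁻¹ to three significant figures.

Athy: φ(Z) = φ₀ e^(−cZ) ⇒ φ₁/φ₂ = e^{c(Z₂−Z₁)} ⇒ c = ln(φ₁/φ₂)/(Z₂−Z₁)
c = ln(0.404/0.271) / (2.3 − 0.8) = ln(1.491) / 1.5 = 0.3993 / 1.5 = 0.2662 km⁻¹

0.266 km⁻¹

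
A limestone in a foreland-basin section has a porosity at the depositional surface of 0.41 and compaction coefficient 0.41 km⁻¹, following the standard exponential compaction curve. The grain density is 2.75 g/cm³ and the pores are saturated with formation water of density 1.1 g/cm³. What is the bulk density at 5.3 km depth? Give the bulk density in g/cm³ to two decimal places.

2.67 g/cm³

Porosity at depth: φ = 0.41·exp(−0.41×5.3) = 0.41×0.1138 = 0.0467
Bulk density: ρ_b = (1−φ)ρ_g + φ·ρ_f = 0.9533×2.75 + 0.0467×1.1
       = 2.622 + 0.051 = 2.673 g/cm³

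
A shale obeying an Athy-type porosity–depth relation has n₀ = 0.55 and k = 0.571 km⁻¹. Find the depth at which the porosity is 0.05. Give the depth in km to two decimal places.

Invert Athy's law: d = ln(n₀/n) / k
d = ln(0.55/0.05) / 0.571 = ln(11) / 0.571 = 2.3979 / 0.571 = 4.199 km

4.20 km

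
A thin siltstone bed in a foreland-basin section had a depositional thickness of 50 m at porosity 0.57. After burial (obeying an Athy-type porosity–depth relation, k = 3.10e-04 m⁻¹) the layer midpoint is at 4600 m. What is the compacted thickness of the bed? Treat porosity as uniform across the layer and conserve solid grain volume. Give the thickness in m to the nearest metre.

25 m

Working in km (1 km = 1000 m; k in km⁻¹ = k in m⁻¹ × 1000):
Porosity at 4.6 km: φ = 0.57·exp(−0.31×4.6) = 0.1370
Solid-volume conservation: h(1−φ) = h₀(1−φ₀) ⇒ h = h₀·(1−φ₀)/(1−φ)
h = 0.05 × (1 − 0.57)/(1 − 0.1370) = 0.05 × 0.4982 = 0.0249 km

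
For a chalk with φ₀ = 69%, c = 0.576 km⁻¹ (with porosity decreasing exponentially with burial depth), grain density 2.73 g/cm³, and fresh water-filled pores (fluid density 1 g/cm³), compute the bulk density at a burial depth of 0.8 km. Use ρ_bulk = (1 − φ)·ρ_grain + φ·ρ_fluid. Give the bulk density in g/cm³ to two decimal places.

1.98 g/cm³

Porosity at depth: φ = 0.69·exp(−0.576×0.8) = 0.69×0.6308 = 0.4352
Bulk density: ρ_b = (1−φ)ρ_g + φ·ρ_f = 0.5648×2.73 + 0.4352×1
       = 1.542 + 0.435 = 1.977 g/cm³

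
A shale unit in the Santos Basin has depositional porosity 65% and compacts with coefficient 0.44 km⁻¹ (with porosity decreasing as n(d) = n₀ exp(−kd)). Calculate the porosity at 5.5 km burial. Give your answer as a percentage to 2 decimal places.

5.78%

n = n₀·exp(−k·d) = 0.65 × exp(−0.44 × 5.5) = 0.65 × exp(−2.42)
  = 0.65 × 0.0889 = 0.0578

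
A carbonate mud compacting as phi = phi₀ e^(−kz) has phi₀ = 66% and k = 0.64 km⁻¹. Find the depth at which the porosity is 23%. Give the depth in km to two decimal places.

Invert Athy's law: z = ln(phi₀/phi) / k
z = ln(0.66/0.23) / 0.64 = ln(2.87) / 0.64 = 1.0542 / 0.64 = 1.647 km

1.65 km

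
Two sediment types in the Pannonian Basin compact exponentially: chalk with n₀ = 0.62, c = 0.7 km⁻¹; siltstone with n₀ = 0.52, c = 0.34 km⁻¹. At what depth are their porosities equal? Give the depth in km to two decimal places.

Set n₀ₐ e^(−cₐz) = n₀ᵦ e^(−cᵦz) ⇒ ln(n₀ₐ/n₀ᵦ) = (cₐ − cᵦ)·z
z = ln(0.62/0.52) / (0.7 − 0.34) = 0.1759 / 0.36 = 0.489 km

0.49 km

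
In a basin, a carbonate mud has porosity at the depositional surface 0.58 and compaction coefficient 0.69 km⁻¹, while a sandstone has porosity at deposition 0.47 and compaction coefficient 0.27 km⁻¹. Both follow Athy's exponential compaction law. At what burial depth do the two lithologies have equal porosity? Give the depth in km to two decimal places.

Set φ₀ₐ e^(−βₐz) = φ₀ᵦ e^(−βᵦz) ⇒ ln(φ₀ₐ/φ₀ᵦ) = (βₐ − βᵦ)·z
z = ln(0.58/0.47) / (0.69 − 0.27) = 0.2103 / 0.42 = 0.501 km

0.50 km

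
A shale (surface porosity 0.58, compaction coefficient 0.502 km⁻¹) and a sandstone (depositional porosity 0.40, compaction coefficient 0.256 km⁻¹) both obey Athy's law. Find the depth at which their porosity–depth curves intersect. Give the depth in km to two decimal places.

1.51 km

Set phi₀ₐ e^(−cₐZ) = phi₀ᵦ e^(−cᵦZ) ⇒ ln(phi₀ₐ/phi₀ᵦ) = (cₐ − cᵦ)·Z
Z = ln(0.58/0.4) / (0.502 − 0.256) = 0.3716 / 0.246 = 1.510 km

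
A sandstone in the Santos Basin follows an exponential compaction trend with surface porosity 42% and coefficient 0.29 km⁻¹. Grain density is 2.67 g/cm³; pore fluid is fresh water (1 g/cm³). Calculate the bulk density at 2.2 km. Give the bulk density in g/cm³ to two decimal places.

Porosity at depth: n = 0.42·exp(−0.29×2.2) = 0.42×0.5283 = 0.2219
Bulk density: ρ_b = (1−n)ρ_g + n·ρ_f = 0.7781×2.67 + 0.2219×1
       = 2.078 + 0.222 = 2.299 g/cm³

2.30 g/cm³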